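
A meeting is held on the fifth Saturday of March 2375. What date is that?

March 29, 2375

March 1, 2375 is a Saturday.
The first Saturday is therefore March 1 (same day).
The fifth Saturday is 1 + 4×7 = March 29.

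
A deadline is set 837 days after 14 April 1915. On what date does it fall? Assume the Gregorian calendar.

July 29, 1917

+366 (one year; includes Feb 29, 1916) → Apr 14, 1916 (471 left).
+365 (one year) → Apr 14, 1917 (106 left).
Apr has 30 days: +17 → May 1, 1917 (89 left).
May has 31 days: +31 → Jun 1, 1917 (58 left).
Jun has 30 days: +30 → Jul 1, 1917 (28 left).
+28 → Jul 29, 1917.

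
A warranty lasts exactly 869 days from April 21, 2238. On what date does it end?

September 6, 2240

+365 (one year) → Apr 21, 2239 (504 left).
+366 (one year; includes Feb 29, 2240) → Apr 21, 2240 (138 left).
Apr has 30 days: +10 → May 1, 2240 (128 left).
May has 31 days: +31 → Jun 1, 2240 (97 left).
Jun has 30 days: +30 → Jul 1, 2240 (67 left).
Jul has 31 days: +31 → Aug 1, 2240 (36 left).
Aug has 31 days: +31 → Sep 1, 2240 (5 left).
+5 → Sep 6, 2240.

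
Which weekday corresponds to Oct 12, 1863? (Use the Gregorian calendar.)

January 1, 1863 is a Thursday.
Jan 1, 1863 → Feb 1, 1863: 31 days (January has 31).
Feb 1, 1863 → Mar 1, 1863: 28 days (February has 28).
Mar 1, 1863 → Apr 1, 1863: 31 days (March has 31).
Apr 1, 1863 → May 1, 1863: 30 days (April has 30).
May 1, 1863 → Jun 1, 1863: 31 days (May has 31).
Jun 1, 1863 → Jul 1, 1863: 30 days (June has 30).
Jul 1, 1863 → Aug 1, 1863: 31 days (July has 31).
Aug 1, 1863 → Sep 1, 1863: 31 days (August has 31).
Sep 1, 1863 → Oct 1, 1863: 30 days (September has 30).
Oct 1, 1863 → Oct 12, 1863: 11 days.
Total: 284 days.
284 mod 7 = 4, so Thursday + 4 = Monday.

Monday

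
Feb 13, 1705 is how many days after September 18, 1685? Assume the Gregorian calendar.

Sep 18, 1685 → Sep 18, 1686: 365 days.
Sep 18, 1686 → Sep 18, 1687: 365 days.
Sep 18, 1687 → Sep 18, 1688: 366 days (Feb 29, 1688 is in that span).
Sep 18, 1688 → Sep 18, 1689: 365 days.
Sep 18, 1689 → Sep 18, 1690: 365 days.
Sep 18, 1690 → Sep 18, 1691: 365 days.
Sep 18, 1691 → Sep 18, 1692: 366 days (Feb 29, 1692 is in that span).
Sep 18, 1692 → Sep 18, 1693: 365 days.
Sep 18, 1693 → Sep 18, 1694: 365 days.
Sep 18, 1694 → Sep 18, 1695: 365 days.
Sep 18, 1695 → Sep 18, 1696: 366 days (Feb 29, 1696 is in that span).
Sep 18, 1696 → Sep 18, 1697: 365 days.
Sep 18, 1697 → Sep 18, 1698: 365 days.
Sep 18, 1698 → Sep 18, 1699: 365 days.
Sep 18, 1699 → Sep 18, 1700: 365 days.
Sep 18, 1700 → Sep 18, 1701: 365 days.
Sep 18, 1701 → Sep 18, 1702: 365 days.
Sep 18, 1702 → Sep 18, 1703: 365 days.
Sep 18, 1703 → Sep 18, 1704: 366 days (Feb 29, 1704 is in that span).
Sep 18, 1704 → Oct 18, 1704: 30 days (September has 30).
Oct 18, 1704 → Nov 18, 1704: 31 days (October has 31).
Nov 18, 1704 → Dec 18, 1704: 30 days (November has 30).
Dec 18, 1704 → Jan 18, 1705: 31 days (December has 31).
Jan 18, 1705 → Feb 13, 1705: 26 days.
Total: 7087 days.

7087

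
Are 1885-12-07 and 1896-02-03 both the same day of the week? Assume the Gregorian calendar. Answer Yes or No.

Yes

From Dec 7, 1885 to Feb 3, 1896 is 3710 days.
3710 mod 7 = 0, so they are the same weekday.
(Dec 7, 1885 is a Monday; Feb 3, 1896 is a Monday.)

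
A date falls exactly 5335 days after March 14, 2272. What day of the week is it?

Friday

First find the weekday of Mar 14, 2272. Doomsday rule: the anchor day for the 2200s is Friday. For year 72: 72÷12 = 6 r 0, and 0÷4 = 0, so 6+0+0 = 6.
Friday + 6 ≡ Thursday — that's 2272's doomsday.
In March the doomsday date is Mar 14.
Mar 14 is the doomsday itself: Thursday.
5335 mod 7 = 1, so 5335 days after a Thursday is Thursday + 1 = Friday.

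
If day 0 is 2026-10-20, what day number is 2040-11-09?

Oct 20, 2026 → Oct 20, 2027: 365 days.
Oct 20, 2027 → Oct 20, 2028: 366 days (Feb 29, 2028 is in that span).
Oct 20, 2028 → Oct 20, 2029: 365 days.
Oct 20, 2029 → Oct 20, 2030: 365 days.
Oct 20, 2030 → Oct 20, 2031: 365 days.
Oct 20, 2031 → Oct 20, 2032: 366 days (Feb 29, 2032 is in that span).
Oct 20, 2032 → Oct 20, 2033: 365 days.
Oct 20, 2033 → Oct 20, 2034: 365 days.
Oct 20, 2034 → Oct 20, 2035: 365 days.
Oct 20, 2035 → Oct 20, 2036: 366 days (Feb 29, 2036 is in that span).
Oct 20, 2036 → Oct 20, 2037: 365 days.
Oct 20, 2037 → Oct 20, 2038: 365 days.
Oct 20, 2038 → Oct 20, 2039: 365 days.
Oct 20, 2039 → Nov 20, 2039: 31 days (October has 31).
Nov 20, 2039 → Dec 20, 2039: 30 days (November has 30).
Dec 20, 2039 → Jan 20, 2040: 31 days (December has 31).
Jan 20, 2040 → Feb 20, 2040: 31 days (January has 31).
Feb 20, 2040 → Mar 20, 2040: 29 days (February has 29).
Mar 20, 2040 → Apr 20, 2040: 31 days (March has 31).
Apr 20, 2040 → May 20, 2040: 30 days (April has 30).
May 20, 2040 → Jun 20, 2040: 31 days (May has 31).
Jun 20, 2040 → Jul 20, 2040: 30 days (June has 30).
Jul 20, 2040 → Aug 20, 2040: 31 days (July has 31).
Aug 20, 2040 → Sep 20, 2040: 31 days (August has 31).
Sep 20, 2040 → Oct 20, 2040: 30 days (September has 30).
Oct 20, 2040 → Nov 9, 2040: 20 days.
Total: 5134 days.

5134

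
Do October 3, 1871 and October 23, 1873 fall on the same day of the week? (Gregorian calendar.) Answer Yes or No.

No

From Oct 3, 1871 to Oct 23, 1873 is 751 days.
751 mod 7 = 2, so they are different weekdays.
(Oct 3, 1871 is a Tuesday; Oct 23, 1873 is a Thursday.)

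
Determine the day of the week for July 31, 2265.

Monday

Doomsday rule: the anchor day for the 2200s is Friday. For year 65: 65÷12 = 5 r 5, and 5÷4 = 1, so 5+5+1 = 11.
Friday + 11 ≡ Tuesday — that's 2265's doomsday.
In July the doomsday date is Jul 11.
Jul 31 is 20 days after Jul 11; 20 mod 7 = 6, so Tuesday + 6 = Monday.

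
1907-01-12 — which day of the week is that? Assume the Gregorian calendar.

Doomsday rule: the anchor day for the 1900s is Wednesday. For year 07: 7÷12 = 0 r 7, and 7÷4 = 1, so 0+7+1 = 8.
Wednesday + 8 ≡ Thursday — that's 1907's doomsday.
In January the doomsday date is Jan 3 (1907 is not a leap year).
Jan 12 is 9 days after Jan 3; 9 mod 7 = 2, so Thursday + 2 = Saturday.

Saturday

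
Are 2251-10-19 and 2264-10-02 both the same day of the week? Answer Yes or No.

From Oct 19, 2251 to Oct 2, 2264 is 4732 days.
4732 mod 7 = 0, so they are the same weekday.
(Oct 19, 2251 is a Sunday; Oct 2, 2264 is a Sunday.)

Yes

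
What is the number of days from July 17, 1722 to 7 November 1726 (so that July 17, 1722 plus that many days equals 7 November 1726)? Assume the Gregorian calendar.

Jul 17, 1722 → Jul 17, 1723: 365 days.
Jul 17, 1723 → Jul 17, 1724: 366 days (Feb 29, 1724 is in that span).
Jul 17, 1724 → Jul 17, 1725: 365 days.
Jul 17, 1725 → Jul 17, 1726: 365 days.
Jul 17, 1726 → Aug 17, 1726: 31 days (July has 31).
Aug 17, 1726 → Sep 17, 1726: 31 days (August has 31).
Sep 17, 1726 → Oct 17, 1726: 30 days (September has 30).
Oct 17, 1726 → Nov 7, 1726: 21 days.
Total: 1574 days.

1574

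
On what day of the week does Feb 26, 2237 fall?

Sunday

Doomsday rule: the anchor day for the 2200s is Friday. For year 37: 37÷12 = 3 r 1, and 1÷4 = 0, so 3+1+0 = 4.
Friday + 4 ≡ Tuesday — that's 2237's doomsday.
In February the doomsday date is Feb 28 (2237 is not a leap year).
Feb 26 is 2 days before Feb 28; 2 mod 7 = 2, so Tuesday − 2 = Sunday.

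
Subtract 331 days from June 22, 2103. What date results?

July 26, 2102

−22 → May 31, 2103 (end of May, 31 days; 309 left).
−31 → Apr 30, 2103 (end of Apr, 30 days; 278 left).
−30 → Mar 31, 2103 (end of Mar, 31 days; 248 left).
−31 → Feb 28, 2103 (end of Feb, 28 days; 217 left).
−28 → Jan 31, 2103 (end of Jan, 31 days; 189 left).
−31 → Dec 31, 2102 (end of Dec, 31 days; 158 left).
−31 → Nov 30, 2102 (end of Nov, 30 days; 127 left).
−30 → Oct 31, 2102 (end of Oct, 31 days; 97 left).
−31 → Sep 30, 2102 (end of Sep, 30 days; 66 left).
−30 → Aug 31, 2102 (end of Aug, 31 days; 36 left).
−31 → Jul 31, 2102 (end of Jul, 31 days; 5 left).
−5 → Jul 26, 2102.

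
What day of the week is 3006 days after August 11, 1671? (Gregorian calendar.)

Aug 11, 1671 is a Tuesday.
3006 mod 7 = 3, so 3006 days after a Tuesday is Tuesday + 3 = Friday.

Friday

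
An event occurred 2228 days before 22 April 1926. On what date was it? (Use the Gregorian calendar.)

March 16, 1920

−365 (one year) → Apr 22, 1925 (1863 left).
−365 (one year) → Apr 22, 1924 (1498 left).
−366 (one year; includes Feb 29, 1924) → Apr 22, 1923 (1132 left).
−365 (one year) → Apr 22, 1922 (767 left).
−365 (one year) → Apr 22, 1921 (402 left).
−365 (one year) → Apr 22, 1920 (37 left).
−22 → Mar 31, 1920 (end of Mar, 31 days; 15 left).
−15 → Mar 16, 1920.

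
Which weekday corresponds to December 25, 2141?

Doomsday rule: the anchor day for the 2100s is Sunday. For year 41: 41÷12 = 3 r 5, and 5÷4 = 1, so 3+5+1 = 9.
Sunday + 9 ≡ Tuesday — that's 2141's doomsday.
In December the doomsday date is Dec 12.
Dec 25 is 13 days after Dec 12; 13 mod 7 = 6, so Tuesday + 6 = Monday.

Monday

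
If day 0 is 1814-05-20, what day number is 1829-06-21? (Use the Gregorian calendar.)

May 20, 1814 → May 20, 1815: 365 days.
May 20, 1815 → May 20, 1816: 366 days (Feb 29, 1816 is in that span).
May 20, 1816 → May 20, 1817: 365 days.
May 20, 1817 → May 20, 1818: 365 days.
May 20, 1818 → May 20, 1819: 365 days.
May 20, 1819 → May 20, 1820: 366 days (Feb 29, 1820 is in that span).
May 20, 1820 → May 20, 1821: 365 days.
May 20, 1821 → May 20, 1822: 365 days.
May 20, 1822 → May 20, 1823: 365 days.
May 20, 1823 → May 20, 1824: 366 days (Feb 29, 1824 is in that span).
May 20, 1824 → May 20, 1825: 365 days.
May 20, 1825 → May 20, 1826: 365 days.
May 20, 1826 → May 20, 1827: 365 days.
May 20, 1827 → May 20, 1828: 366 days (Feb 29, 1828 is in that span).
May 20, 1828 → Jun 20, 1828: 31 days (May has 31).
Jun 20, 1828 → Jul 20, 1828: 30 days (June has 30).
Jul 20, 1828 → Aug 20, 1828: 31 days (July has 31).
Aug 20, 1828 → Sep 20, 1828: 31 days (August has 31).
Sep 20, 1828 → Oct 20, 1828: 30 days (September has 30).
Oct 20, 1828 → Nov 20, 1828: 31 days (October has 31).
Nov 20, 1828 → Dec 20, 1828: 30 days (November has 30).
Dec 20, 1828 → Jan 20, 1829: 31 days (December has 31).
Jan 20, 1829 → Feb 20, 1829: 31 days (January has 31).
Feb 20, 1829 → Mar 20, 1829: 28 days (February has 28).
Mar 20, 1829 → Apr 20, 1829: 31 days (March has 31).
Apr 20, 1829 → May 20, 1829: 30 days (April has 30).
May 20, 1829 → Jun 20, 1829: 31 days (May has 31).
Jun 20, 1829 → Jun 21, 1829: 1 days.
Total: 5511 days.

5511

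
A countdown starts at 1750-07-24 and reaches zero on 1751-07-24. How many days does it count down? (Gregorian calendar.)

365

Jul 24, 1750 → Aug 24, 1750: 31 days (July has 31).
Aug 24, 1750 → Sep 24, 1750: 31 days (August has 31).
Sep 24, 1750 → Oct 24, 1750: 30 days (September has 30).
Oct 24, 1750 → Nov 24, 1750: 31 days (October has 31).
Nov 24, 1750 → Dec 24, 1750: 30 days (November has 30).
Dec 24, 1750 → Jan 24, 1751: 31 days (December has 31).
Jan 24, 1751 → Feb 24, 1751: 31 days (January has 31).
Feb 24, 1751 → Mar 24, 1751: 28 days (February has 28).
Mar 24, 1751 → Apr 24, 1751: 31 days (March has 31).
Apr 24, 1751 → May 24, 1751: 30 days (April has 30).
May 24, 1751 → Jun 24, 1751: 31 days (May has 31).
Jun 24, 1751 → Jul 24, 1751: 30 days.
Total: 365 days.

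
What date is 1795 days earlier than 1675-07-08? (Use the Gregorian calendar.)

August 8, 1670

−365 (one year) → Jul 8, 1674 (1430 left).
−365 (one year) → Jul 8, 1673 (1065 left).
−365 (one year) → Jul 8, 1672 (700 left).
−366 (one year; includes Feb 29, 1672) → Jul 8, 1671 (334 left).
−8 → Jun 30, 1671 (end of Jun, 30 days; 326 left).
−30 → May 31, 1671 (end of May, 31 days; 296 left).
−31 → Apr 30, 1671 (end of Apr, 30 days; 265 left).
−30 → Mar 31, 1671 (end of Mar, 31 days; 235 left).
−31 → Feb 28, 1671 (end of Feb, 28 days; 204 left).
−28 → Jan 31, 1671 (end of Jan, 31 days; 176 left).
−31 → Dec 31, 1670 (end of Dec, 31 days; 145 left).
−31 → Nov 30, 1670 (end of Nov, 30 days; 114 left).
−30 → Oct 31, 1670 (end of Oct, 31 days; 84 left).
−31 → Sep 30, 1670 (end of Sep, 30 days; 53 left).
−30 → Aug 31, 1670 (end of Aug, 31 days; 23 left).
−23 → Aug 8, 1670.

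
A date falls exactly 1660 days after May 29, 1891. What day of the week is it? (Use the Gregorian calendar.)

First find the weekday of May 29, 1891. Doomsday rule: the anchor day for the 1800s is Friday. For year 91: 91÷12 = 7 r 7, and 7÷4 = 1, so 7+7+1 = 15.
Friday + 15 ≡ Saturday — that's 1891's doomsday.
In May the doomsday date is May 9.
May 29 is 20 days after May 9; 20 mod 7 = 6, so Saturday + 6 = Friday.
1660 mod 7 = 1, so 1660 days after a Friday is Friday + 1 = Saturday.

Saturday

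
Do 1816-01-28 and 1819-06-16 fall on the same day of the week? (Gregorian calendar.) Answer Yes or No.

No

From Jan 28, 1816 to Jun 16, 1819 is 1235 days.
1235 mod 7 = 3, so they are different weekdays.
(Jan 28, 1816 is a Sunday; Jun 16, 1819 is a Wednesday.)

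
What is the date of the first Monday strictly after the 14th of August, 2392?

Aug 14, 2392 is a Friday.
From Friday to the next Monday is 3 days.
Aug 14, 2392 + 3 = Aug 17, 2392.

August 17, 2392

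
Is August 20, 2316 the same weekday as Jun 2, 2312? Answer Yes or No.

From Jun 2, 2312 to Aug 20, 2316 is 1540 days.
1540 mod 7 = 0, so they are the same weekday.
(Jun 2, 2312 is a Sunday; Aug 20, 2316 is a Sunday.)

Yes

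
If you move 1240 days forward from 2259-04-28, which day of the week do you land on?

Friday

Apr 28, 2259 is a Thursday.
1240 mod 7 = 1, so 1240 days after a Thursday is Thursday + 1 = Friday.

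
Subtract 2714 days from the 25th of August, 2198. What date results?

−365 (one year) → Aug 25, 2197 (2349 left).
−365 (one year) → Aug 25, 2196 (1984 left).
−366 (one year; includes Feb 29, 2196) → Aug 25, 2195 (1618 left).
−365 (one year) → Aug 25, 2194 (1253 left).
−365 (one year) → Aug 25, 2193 (888 left).
−365 (one year) → Aug 25, 2192 (523 left).
−366 (one year; includes Feb 29, 2192) → Aug 25, 2191 (157 left).
−25 → Jul 31, 2191 (end of Jul, 31 days; 132 left).
−31 → Jun 30, 2191 (end of Jun, 30 days; 101 left).
−30 → May 31, 2191 (end of May, 31 days; 71 left).
−31 → Apr 30, 2191 (end of Apr, 30 days; 40 left).
−30 → Mar 31, 2191 (end of Mar, 31 days; 10 left).
−10 → Mar 21, 2191.

March 21, 2191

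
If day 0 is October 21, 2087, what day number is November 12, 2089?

Oct 21, 2087 → Oct 21, 2088: 366 days (Feb 29, 2088 is in that span).
Oct 21, 2088 → Nov 21, 2088: 31 days (October has 31).
Nov 21, 2088 → Dec 21, 2088: 30 days (November has 30).
Dec 21, 2088 → Jan 21, 2089: 31 days (December has 31).
Jan 21, 2089 → Feb 21, 2089: 31 days (January has 31).
Feb 21, 2089 → Mar 21, 2089: 28 days (February has 28).
Mar 21, 2089 → Apr 21, 2089: 31 days (March has 31).
Apr 21, 2089 → May 21, 2089: 30 days (April has 30).
May 21, 2089 → Jun 21, 2089: 31 days (May has 31).
Jun 21, 2089 → Jul 21, 2089: 30 days (June has 30).
Jul 21, 2089 → Aug 21, 2089: 31 days (July has 31).
Aug 21, 2089 → Sep 21, 2089: 31 days (August has 31).
Sep 21, 2089 → Oct 21, 2089: 30 days (September has 30).
Oct 21, 2089 → Nov 12, 2089: 22 days.
Total: 753 days.

753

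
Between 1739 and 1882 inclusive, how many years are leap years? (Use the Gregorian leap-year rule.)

Multiples of 4 in [1739,1882]: 36.
Of those, multiples of 100: 1 (not leap unless ÷400).
Multiples of 400: 0.
Leap years = 36 − 1 + 0 = 35.

35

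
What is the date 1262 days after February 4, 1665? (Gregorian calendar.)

July 20, 1668

+365 (one year) → Feb 4, 1666 (897 left).
+365 (one year) → Feb 4, 1667 (532 left).
+365 (one year) → Feb 4, 1668 (167 left).
Feb has 29 days: +26 → Mar 1, 1668 (141 left).
Mar has 31 days: +31 → Apr 1, 1668 (110 left).
Apr has 30 days: +30 → May 1, 1668 (80 left).
May has 31 days: +31 → Jun 1, 1668 (49 left).
Jun has 30 days: +30 → Jul 1, 1668 (19 left).
+19 → Jul 20, 1668.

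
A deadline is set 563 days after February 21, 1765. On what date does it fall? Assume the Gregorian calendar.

+365 (one year) → Feb 21, 1766 (198 left).
Feb has 28 days: +8 → Mar 1, 1766 (190 left).
Mar has 31 days: +31 → Apr 1, 1766 (159 left).
Apr has 30 days: +30 → May 1, 1766 (129 left).
May has 31 days: +31 → Jun 1, 1766 (98 left).
Jun has 30 days: +30 → Jul 1, 1766 (68 left).
Jul has 31 days: +31 → Aug 1, 1766 (37 left).
Aug has 31 days: +31 → Sep 1, 1766 (6 left).
+6 → Sep 7, 1766.

September 7, 1766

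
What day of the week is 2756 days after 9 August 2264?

Aug 9, 2264 is a Tuesday.
2756 mod 7 = 5, so 2756 days after a Tuesday is Tuesday + 5 = Sunday.

Sunday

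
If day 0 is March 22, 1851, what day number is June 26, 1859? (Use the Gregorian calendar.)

3018

Mar 22, 1851 → Mar 22, 1852: 366 days (Feb 29, 1852 is in that span).
Mar 22, 1852 → Mar 22, 1853: 365 days.
Mar 22, 1853 → Mar 22, 1854: 365 days.
Mar 22, 1854 → Mar 22, 1855: 365 days.
Mar 22, 1855 → Mar 22, 1856: 366 days (Feb 29, 1856 is in that span).
Mar 22, 1856 → Mar 22, 1857: 365 days.
Mar 22, 1857 → Mar 22, 1858: 365 days.
Mar 22, 1858 → Mar 22, 1859: 365 days.
Mar 22, 1859 → Apr 22, 1859: 31 days (March has 31).
Apr 22, 1859 → May 22, 1859: 30 days (April has 30).
May 22, 1859 → Jun 22, 1859: 31 days (May has 31).
Jun 22, 1859 → Jun 26, 1859: 4 days.
Total: 3018 days.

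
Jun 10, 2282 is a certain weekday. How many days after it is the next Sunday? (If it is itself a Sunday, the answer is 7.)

Jun 10, 2282 is a Saturday.
From Saturday to the next Sunday is 1 day.

1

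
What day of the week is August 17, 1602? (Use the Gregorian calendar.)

Doomsday rule: the anchor day for the 1600s is Tuesday. For year 02: 2÷12 = 0 r 2, and 2÷4 = 0, so 0+2+0 = 2.
Tuesday + 2 ≡ Thursday — that's 1602's doomsday.
In August the doomsday date is Aug 8.
Aug 17 is 9 days after Aug 8; 9 mod 7 = 2, so Thursday + 2 = Saturday.

Saturday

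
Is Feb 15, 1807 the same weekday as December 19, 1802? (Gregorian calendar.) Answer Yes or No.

Yes

From Dec 19, 1802 to Feb 15, 1807 is 1519 days.
1519 mod 7 = 0, so they are the same weekday.
(Dec 19, 1802 is a Sunday; Feb 15, 1807 is a Sunday.)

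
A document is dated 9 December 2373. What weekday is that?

Sunday

Doomsday rule: the anchor day for the 2300s is Wednesday. For year 73: 73÷12 = 6 r 1, and 1÷4 = 0, so 6+1+0 = 7.
Wednesday + 7 ≡ Wednesday — that's 2373's doomsday.
In December the doomsday date is Dec 12.
Dec 9 is 3 days before Dec 12; 3 mod 7 = 3, so Wednesday − 3 = Sunday.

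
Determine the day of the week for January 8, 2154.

Tuesday

January 1, 2154 is a Tuesday.
Jan 1, 2154 → Jan 8, 2154: 7 days.
Total: 7 days.
7 mod 7 = 0, so Tuesday + 0 = Tuesday.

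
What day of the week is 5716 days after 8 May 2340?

May 8, 2340 is a Wednesday.
5716 mod 7 = 4, so 5716 days after a Wednesday is Wednesday + 4 = Sunday.

Sunday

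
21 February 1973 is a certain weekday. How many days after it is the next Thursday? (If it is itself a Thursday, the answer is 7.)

1

Feb 21, 1973 is a Wednesday.
From Wednesday to the next Thursday is 1 day.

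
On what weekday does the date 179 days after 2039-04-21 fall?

Monday

Apr 21, 2039 is a Thursday.
179 mod 7 = 4, so 179 days after a Thursday is Thursday + 4 = Monday.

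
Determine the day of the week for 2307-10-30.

Wednesday

Doomsday rule: the anchor day for the 2300s is Wednesday. For year 07: 7÷12 = 0 r 7, and 7÷4 = 1, so 0+7+1 = 8.
Wednesday + 8 ≡ Thursday — that's 2307's doomsday.
In October the doomsday date is Oct 10.
Oct 30 is 20 days after Oct 10; 20 mod 7 = 6, so Thursday + 6 = Wednesday.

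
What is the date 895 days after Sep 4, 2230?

+365 (one year) → Sep 4, 2231 (530 left).
+366 (one year; includes Feb 29, 2232) → Sep 4, 2232 (164 left).
Sep has 30 days: +27 → Oct 1, 2232 (137 left).
Oct has 31 days: +31 → Nov 1, 2232 (106 left).
Nov has 30 days: +30 → Dec 1, 2232 (76 left).
Dec has 31 days: +31 → Jan 1, 2233 (45 left).
Jan has 31 days: +31 → Feb 1, 2233 (14 left).
+14 → Feb 15, 2233.

February 15, 2233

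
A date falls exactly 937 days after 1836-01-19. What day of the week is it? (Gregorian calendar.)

Monday

Jan 19, 1836 is a Tuesday.
937 mod 7 = 6, so 937 days after a Tuesday is Tuesday + 6 = Monday.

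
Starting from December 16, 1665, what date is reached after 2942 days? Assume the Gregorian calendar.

+365 (one year) → Dec 16, 1666 (2577 left).
+365 (one year) → Dec 16, 1667 (2212 left).
+366 (one year; includes Feb 29, 1668) → Dec 16, 1668 (1846 left).
+365 (one year) → Dec 16, 1669 (1481 left).
+365 (one year) → Dec 16, 1670 (1116 left).
+365 (one year) → Dec 16, 1671 (751 left).
+366 (one year; includes Feb 29, 1672) → Dec 16, 1672 (385 left).
Dec has 31 days: +16 → Jan 1, 1673 (369 left).
Jan has 31 days: +31 → Feb 1, 1673 (338 left).
Feb has 28 days: +28 → Mar 1, 1673 (310 left).
Mar has 31 days: +31 → Apr 1, 1673 (279 left).
Apr has 30 days: +30 → May 1, 1673 (249 left).
May has 31 days: +31 → Jun 1, 1673 (218 left).
Jun has 30 days: +30 → Jul 1, 1673 (188 left).
Jul has 31 days: +31 → Aug 1, 1673 (157 left).
Aug has 31 days: +31 → Sep 1, 1673 (126 left).
Sep has 30 days: +30 → Oct 1, 1673 (96 left).
Oct has 31 days: +31 → Nov 1, 1673 (65 left).
Nov has 30 days: +30 → Dec 1, 1673 (35 left).
Dec has 31 days: +31 → Jan 1, 1674 (4 left).
+4 → Jan 5, 1674.

January 5, 1674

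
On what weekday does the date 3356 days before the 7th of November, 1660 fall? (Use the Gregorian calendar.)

Thursday

First find the weekday of Nov 7, 1660. Doomsday rule: the anchor day for the 1600s is Tuesday. For year 60: 60÷12 = 5 r 0, and 0÷4 = 0, so 5+0+0 = 5.
Tuesday + 5 ≡ Sunday — that's 1660's doomsday.
In November the doomsday date is Nov 7.
Nov 7 is the doomsday itself: Sunday.
3356 mod 7 = 3, so 3356 days before a Sunday is Sunday − 3 = Thursday.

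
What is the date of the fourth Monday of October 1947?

October 1, 1947 is a Wednesday.
The first Monday is therefore October 6 (5 days later).
The fourth Monday is 6 + 3×7 = October 27.

October 27, 1947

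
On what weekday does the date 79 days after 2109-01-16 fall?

Friday

Jan 16, 2109 is a Wednesday.
79 mod 7 = 2, so 79 days after a Wednesday is Wednesday + 2 = Friday.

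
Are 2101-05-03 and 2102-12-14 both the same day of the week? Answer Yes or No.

From May 3, 2101 to Dec 14, 2102 is 590 days.
590 mod 7 = 2, so they are different weekdays.
(May 3, 2101 is a Tuesday; Dec 14, 2102 is a Thursday.)

No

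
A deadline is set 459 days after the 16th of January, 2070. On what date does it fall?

+365 (one year) → Jan 16, 2071 (94 left).
Jan has 31 days: +16 → Feb 1, 2071 (78 left).
Feb has 28 days: +28 → Mar 1, 2071 (50 left).
Mar has 31 days: +31 → Apr 1, 2071 (19 left).
+19 → Apr 20, 2071.

April 20, 2071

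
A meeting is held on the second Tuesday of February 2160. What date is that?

February 12, 2160

February 1, 2160 is a Friday.
The first Tuesday is therefore February 5 (4 days later).
The second Tuesday is 5 + 1×7 = February 12.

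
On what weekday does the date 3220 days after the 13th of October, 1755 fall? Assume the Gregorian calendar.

Monday

First find the weekday of Oct 13, 1755. Doomsday rule: the anchor day for the 1700s is Sunday. For year 55: 55÷12 = 4 r 7, and 7÷4 = 1, so 4+7+1 = 12.
Sunday + 12 ≡ Friday — that's 1755's doomsday.
In October the doomsday date is Oct 10.
Oct 13 is 3 days after Oct 10; 3 mod 7 = 3, so Friday + 3 = Monday.
3220 mod 7 = 0, so 3220 days after a Monday is Monday + 0 = Monday.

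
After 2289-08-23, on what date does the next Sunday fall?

Aug 23, 2289 is a Friday.
From Friday to the next Sunday is 2 days.
Aug 23, 2289 + 2 = Aug 25, 2289.

August 25, 2289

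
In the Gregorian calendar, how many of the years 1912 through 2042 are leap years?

33

Multiples of 4 in [1912,2042]: 33.
Of those, multiples of 100: 1 (not leap unless ÷400).
Multiples of 400: 1.
Leap years = 33 − 1 + 1 = 33.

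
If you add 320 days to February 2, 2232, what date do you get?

December 18, 2232

Feb has 29 days: +28 → Mar 1, 2232 (292 left).
Mar has 31 days: +31 → Apr 1, 2232 (261 left).
Apr has 30 days: +30 → May 1, 2232 (231 left).
May has 31 days: +31 → Jun 1, 2232 (200 left).
Jun has 30 days: +30 → Jul 1, 2232 (170 left).
Jul has 31 days: +31 → Aug 1, 2232 (139 left).
Aug has 31 days: +31 → Sep 1, 2232 (108 left).
Sep has 30 days: +30 → Oct 1, 2232 (78 left).
Oct has 31 days: +31 → Nov 1, 2232 (47 left).
Nov has 30 days: +30 → Dec 1, 2232 (17 left).
+17 → Dec 18, 2232.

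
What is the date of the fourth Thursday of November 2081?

November 27, 2081

November 1, 2081 is a Saturday.
The first Thursday is therefore November 6 (5 days later).
The fourth Thursday is 6 + 3×7 = November 27.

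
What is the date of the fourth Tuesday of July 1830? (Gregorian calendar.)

July 1, 1830 is a Thursday.
The first Tuesday is therefore July 6 (5 days later).
The fourth Tuesday is 6 + 3×7 = July 27.

July 27, 1830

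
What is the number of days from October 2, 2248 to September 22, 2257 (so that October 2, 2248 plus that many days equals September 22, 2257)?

3277

Oct 2, 2248 → Oct 2, 2249: 365 days.
Oct 2, 2249 → Oct 2, 2250: 365 days.
Oct 2, 2250 → Oct 2, 2251: 365 days.
Oct 2, 2251 → Oct 2, 2252: 366 days (Feb 29, 2252 is in that span).
Oct 2, 2252 → Oct 2, 2253: 365 days.
Oct 2, 2253 → Oct 2, 2254: 365 days.
Oct 2, 2254 → Oct 2, 2255: 365 days.
Oct 2, 2255 → Oct 2, 2256: 366 days (Feb 29, 2256 is in that span).
Oct 2, 2256 → Nov 2, 2256: 31 days (October has 31).
Nov 2, 2256 → Dec 2, 2256: 30 days (November has 30).
Dec 2, 2256 → Jan 2, 2257: 31 days (December has 31).
Jan 2, 2257 → Feb 2, 2257: 31 days (January has 31).
Feb 2, 2257 → Mar 2, 2257: 28 days (February has 28).
Mar 2, 2257 → Apr 2, 2257: 31 days (March has 31).
Apr 2, 2257 → May 2, 2257: 30 days (April has 30).
May 2, 2257 → Jun 2, 2257: 31 days (May has 31).
Jun 2, 2257 → Jul 2, 2257: 30 days (June has 30).
Jul 2, 2257 → Aug 2, 2257: 31 days (July has 31).
Aug 2, 2257 → Sep 2, 2257: 31 days (August has 31).
Sep 2, 2257 → Sep 22, 2257: 20 days.
Total: 3277 days.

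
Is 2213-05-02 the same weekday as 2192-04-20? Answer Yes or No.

From Apr 20, 2192 to May 2, 2213 is 7681 days.
7681 mod 7 = 2, so they are different weekdays.
(Apr 20, 2192 is a Friday; May 2, 2213 is a Sunday.)

No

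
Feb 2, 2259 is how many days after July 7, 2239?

Jul 7, 2239 → Jul 7, 2240: 366 days (Feb 29, 2240 is in that span).
Jul 7, 2240 → Jul 7, 2241: 365 days.
Jul 7, 2241 → Jul 7, 2242: 365 days.
Jul 7, 2242 → Jul 7, 2243: 365 days.
Jul 7, 2243 → Jul 7, 2244: 366 days (Feb 29, 2244 is in that span).
Jul 7, 2244 → Jul 7, 2245: 365 days.
Jul 7, 2245 → Jul 7, 2246: 365 days.
Jul 7, 2246 → Jul 7, 2247: 365 days.
Jul 7, 2247 → Jul 7, 2248: 366 days (Feb 29, 2248 is in that span).
Jul 7, 2248 → Jul 7, 2249: 365 days.
Jul 7, 2249 → Jul 7, 2250: 365 days.
Jul 7, 2250 → Jul 7, 2251: 365 days.
Jul 7, 2251 → Jul 7, 2252: 366 days (Feb 29, 2252 is in that span).
Jul 7, 2252 → Jul 7, 2253: 365 days.
Jul 7, 2253 → Jul 7, 2254: 365 days.
Jul 7, 2254 → Jul 7, 2255: 365 days.
Jul 7, 2255 → Jul 7, 2256: 366 days (Feb 29, 2256 is in that span).
Jul 7, 2256 → Jul 7, 2257: 365 days.
Jul 7, 2257 → Jul 7, 2258: 365 days.
Jul 7, 2258 → Aug 7, 2258: 31 days (July has 31).
Aug 7, 2258 → Sep 7, 2258: 31 days (August has 31).
Sep 7, 2258 → Oct 7, 2258: 30 days (September has 30).
Oct 7, 2258 → Nov 7, 2258: 31 days (October has 31).
Nov 7, 2258 → Dec 7, 2258: 30 days (November has 30).
Dec 7, 2258 → Jan 7, 2259: 31 days (December has 31).
Jan 7, 2259 → Feb 2, 2259: 26 days.
Total: 7150 days.

7150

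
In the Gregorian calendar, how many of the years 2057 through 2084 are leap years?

7

Multiples of 4 in [2057,2084]: 7.
Of those, multiples of 100: 0 (not leap unless ÷400).
Multiples of 400: 0.
Leap years = 7 − 0 + 0 = 7.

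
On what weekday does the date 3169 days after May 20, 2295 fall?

Saturday

May 20, 2295 is a Monday.
3169 mod 7 = 5, so 3169 days after a Monday is Monday + 5 = Saturday.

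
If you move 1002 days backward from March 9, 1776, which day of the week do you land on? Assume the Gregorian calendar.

Friday

Mar 9, 1776 is a Saturday.
1002 mod 7 = 1, so 1002 days before a Saturday is Saturday − 1 = Friday.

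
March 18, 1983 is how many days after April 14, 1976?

2529

Apr 14, 1976 → Apr 14, 1977: 365 days.
Apr 14, 1977 → Apr 14, 1978: 365 days.
Apr 14, 1978 → Apr 14, 1979: 365 days.
Apr 14, 1979 → Apr 14, 1980: 366 days (Feb 29, 1980 is in that span).
Apr 14, 1980 → Apr 14, 1981: 365 days.
Apr 14, 1981 → Apr 14, 1982: 365 days.
Apr 14, 1982 → May 14, 1982: 30 days (April has 30).
May 14, 1982 → Jun 14, 1982: 31 days (May has 31).
Jun 14, 1982 → Jul 14, 1982: 30 days (June has 30).
Jul 14, 1982 → Aug 14, 1982: 31 days (July has 31).
Aug 14, 1982 → Sep 14, 1982: 31 days (August has 31).
Sep 14, 1982 → Oct 14, 1982: 30 days (September has 30).
Oct 14, 1982 → Nov 14, 1982: 31 days (October has 31).
Nov 14, 1982 → Dec 14, 1982: 30 days (November has 30).
Dec 14, 1982 → Jan 14, 1983: 31 days (December has 31).
Jan 14, 1983 → Feb 14, 1983: 31 days (January has 31).
Feb 14, 1983 → Mar 14, 1983: 28 days (February has 28).
Mar 14, 1983 → Mar 18, 1983: 4 days.
Total: 2529 days.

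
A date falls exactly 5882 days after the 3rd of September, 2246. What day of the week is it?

First find the weekday of Sep 3, 2246. Doomsday rule: the anchor day for the 2200s is Friday. For year 46: 46÷12 = 3 r 10, and 10÷4 = 2, so 3+10+2 = 15.
Friday + 15 ≡ Saturday — that's 2246's doomsday.
In September the doomsday date is Sep 5.
Sep 3 is 2 days before Sep 5; 2 mod 7 = 2, so Saturday − 2 = Thursday.
5882 mod 7 = 2, so 5882 days after a Thursday is Thursday + 2 = Saturday.

Saturday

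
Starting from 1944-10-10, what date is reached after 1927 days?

January 19, 1950

+365 (one year) → Oct 10, 1945 (1562 left).
+365 (one year) → Oct 10, 1946 (1197 left).
+365 (one year) → Oct 10, 1947 (832 left).
+366 (one year; includes Feb 29, 1948) → Oct 10, 1948 (466 left).
+365 (one year) → Oct 10, 1949 (101 left).
Oct has 31 days: +22 → Nov 1, 1949 (79 left).
Nov has 30 days: +30 → Dec 1, 1949 (49 left).
Dec has 31 days: +31 → Jan 1, 1950 (18 left).
+18 → Jan 19, 1950.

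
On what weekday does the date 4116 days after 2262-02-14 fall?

Feb 14, 2262 is a Friday.
4116 mod 7 = 0, so 4116 days after a Friday is Friday + 0 = Friday.

Friday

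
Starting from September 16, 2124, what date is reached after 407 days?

+365 (one year) → Sep 16, 2125 (42 left).
Sep has 30 days: +15 → Oct 1, 2125 (27 left).
+27 → Oct 28, 2125.

October 28, 2125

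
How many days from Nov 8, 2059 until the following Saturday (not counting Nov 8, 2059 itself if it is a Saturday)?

7

Nov 8, 2059 is a Saturday.
From Saturday to the next Saturday is 7 days.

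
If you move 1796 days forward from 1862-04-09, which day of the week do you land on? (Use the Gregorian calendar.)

Apr 9, 1862 is a Wednesday.
1796 mod 7 = 4, so 1796 days after a Wednesday is Wednesday + 4 = Sunday.

Sunday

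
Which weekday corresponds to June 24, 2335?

Doomsday rule: the anchor day for the 2300s is Wednesday. For year 35: 35÷12 = 2 r 11, and 11÷4 = 2, so 2+11+2 = 15.
Wednesday + 15 ≡ Thursday — that's 2335's doomsday.
In June the doomsday date is Jun 6.
Jun 24 is 18 days after Jun 6; 18 mod 7 = 4, so Thursday + 4 = Monday.

Monday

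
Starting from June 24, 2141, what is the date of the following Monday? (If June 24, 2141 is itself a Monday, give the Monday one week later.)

June 26, 2141

Jun 24, 2141 is a Saturday.
From Saturday to the next Monday is 2 days.
Jun 24, 2141 + 2 = Jun 26, 2141.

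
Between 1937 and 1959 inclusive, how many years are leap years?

5

Multiples of 4 in [1937,1959]: 5.
Of those, multiples of 100: 0 (not leap unless ÷400).
Multiples of 400: 0.
Leap years = 5 − 0 + 0 = 5.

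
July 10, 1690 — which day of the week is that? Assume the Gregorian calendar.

Monday

Doomsday rule: the anchor day for the 1600s is Tuesday. For year 90: 90÷12 = 7 r 6, and 6÷4 = 1, so 7+6+1 = 14.
Tuesday + 14 ≡ Tuesday — that's 1690's doomsday.
In July the doomsday date is Jul 11.
Jul 10 is 1 day before Jul 11; 1 mod 7 = 1, so Tuesday − 1 = Monday.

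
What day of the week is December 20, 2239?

Friday

January 1, 2239 is a Tuesday.
Jan 1, 2239 → Feb 1, 2239: 31 days (January has 31).
Feb 1, 2239 → Mar 1, 2239: 28 days (February has 28).
Mar 1, 2239 → Apr 1, 2239: 31 days (March has 31).
Apr 1, 2239 → May 1, 2239: 30 days (April has 30).
May 1, 2239 → Jun 1, 2239: 31 days (May has 31).
Jun 1, 2239 → Jul 1, 2239: 30 days (June has 30).
Jul 1, 2239 → Aug 1, 2239: 31 days (July has 31).
Aug 1, 2239 → Sep 1, 2239: 31 days (August has 31).
Sep 1, 2239 → Oct 1, 2239: 30 days (September has 30).
Oct 1, 2239 → Nov 1, 2239: 31 days (October has 31).
Nov 1, 2239 → Dec 1, 2239: 30 days (November has 30).
Dec 1, 2239 → Dec 20, 2239: 19 days.
Total: 353 days.
353 mod 7 = 3, so Tuesday + 3 = Friday.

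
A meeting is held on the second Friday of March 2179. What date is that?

March 1, 2179 is a Monday.
The first Friday is therefore March 5 (4 days later).
The second Friday is 5 + 1×7 = March 12.

March 12, 2179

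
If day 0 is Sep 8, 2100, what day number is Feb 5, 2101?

Sep 8, 2100 → Oct 8, 2100: 30 days (September has 30).
Oct 8, 2100 → Nov 8, 2100: 31 days (October has 31).
Nov 8, 2100 → Dec 8, 2100: 30 days (November has 30).
Dec 8, 2100 → Jan 8, 2101: 31 days (December has 31).
Jan 8, 2101 → Feb 5, 2101: 28 days.
Total: 150 days.

150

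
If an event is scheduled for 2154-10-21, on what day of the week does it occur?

Doomsday rule: the anchor day for the 2100s is Sunday. For year 54: 54÷12 = 4 r 6, and 6÷4 = 1, so 4+6+1 = 11.
Sunday + 11 ≡ Thursday — that's 2154's doomsday.
In October the doomsday date is Oct 10.
Oct 21 is 11 days after Oct 10; 11 mod 7 = 4, so Thursday + 4 = Monday.

Monday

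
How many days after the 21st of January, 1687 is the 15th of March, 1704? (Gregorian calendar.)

Jan 21, 1687 → Jan 21, 1688: 365 days.
Jan 21, 1688 → Jan 21, 1689: 366 days (Feb 29, 1688 is in that span).
Jan 21, 1689 → Jan 21, 1690: 365 days.
Jan 21, 1690 → Jan 21, 1691: 365 days.
Jan 21, 1691 → Jan 21, 1692: 365 days.
Jan 21, 1692 → Jan 21, 1693: 366 days (Feb 29, 1692 is in that span).
Jan 21, 1693 → Jan 21, 1694: 365 days.
Jan 21, 1694 → Jan 21, 1695: 365 days.
Jan 21, 1695 → Jan 21, 1696: 365 days.
Jan 21, 1696 → Jan 21, 1697: 366 days (Feb 29, 1696 is in that span).
Jan 21, 1697 → Jan 21, 1698: 365 days.
Jan 21, 1698 → Jan 21, 1699: 365 days.
Jan 21, 1699 → Jan 21, 1700: 365 days.
Jan 21, 1700 → Jan 21, 1701: 365 days.
Jan 21, 1701 → Jan 21, 1702: 365 days.
Jan 21, 1702 → Jan 21, 1703: 365 days.
Jan 21, 1703 → Jan 21, 1704: 365 days.
Jan 21, 1704 → Feb 21, 1704: 31 days (January has 31).
Feb 21, 1704 → Mar 15, 1704: 23 days.
Total: 6262 days.

6262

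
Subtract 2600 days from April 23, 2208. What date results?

March 11, 2201

−366 (one year; includes Feb 29, 2208) → Apr 23, 2207 (2234 left).
−365 (one year) → Apr 23, 2206 (1869 left).
−365 (one year) → Apr 23, 2205 (1504 left).
−365 (one year) → Apr 23, 2204 (1139 left).
−366 (one year; includes Feb 29, 2204) → Apr 23, 2203 (773 left).
−365 (one year) → Apr 23, 2202 (408 left).
−365 (one year) → Apr 23, 2201 (43 left).
−23 → Mar 31, 2201 (end of Mar, 31 days; 20 left).
−20 → Mar 11, 2201.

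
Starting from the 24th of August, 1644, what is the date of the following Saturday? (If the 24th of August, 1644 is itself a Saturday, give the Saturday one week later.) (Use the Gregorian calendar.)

August 27, 1644

Aug 24, 1644 is a Wednesday.
From Wednesday to the next Saturday is 3 days.
Aug 24, 1644 + 3 = Aug 27, 1644.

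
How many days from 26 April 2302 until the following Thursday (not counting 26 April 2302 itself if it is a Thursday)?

Apr 26, 2302 is a Saturday.
From Saturday to the next Thursday is 5 days.

5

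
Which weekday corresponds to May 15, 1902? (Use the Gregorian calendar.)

Thursday

Doomsday rule: the anchor day for the 1900s is Wednesday. For year 02: 2÷12 = 0 r 2, and 2÷4 = 0, so 0+2+0 = 2.
Wednesday + 2 ≡ Friday — that's 1902's doomsday.
In May the doomsday date is May 9.
May 15 is 6 days after May 9; 6 mod 7 = 6, so Friday + 6 = Thursday.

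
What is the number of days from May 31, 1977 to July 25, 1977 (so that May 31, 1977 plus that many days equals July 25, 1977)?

55

May 31, 1977 → Jun 30, 1977: 30 days (May has 31).
Jun 30, 1977 → Jul 25, 1977: 25 days.
Total: 55 days.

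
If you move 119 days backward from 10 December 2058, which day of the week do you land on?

Tuesday

First find the weekday of Dec 10, 2058. Doomsday rule: the anchor day for the 2000s is Tuesday. For year 58: 58÷12 = 4 r 10, and 10÷4 = 2, so 4+10+2 = 16.
Tuesday + 16 ≡ Thursday — that's 2058's doomsday.
In December the doomsday date is Dec 12.
Dec 10 is 2 days before Dec 12; 2 mod 7 = 2, so Thursday − 2 = Tuesday.
119 mod 7 = 0, so 119 days before a Tuesday is Tuesday − 0 = Tuesday.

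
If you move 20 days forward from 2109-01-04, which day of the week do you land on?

Thursday

Jan 4, 2109 is a Friday.
20 mod 7 = 6, so 20 days after a Friday is Friday + 6 = Thursday.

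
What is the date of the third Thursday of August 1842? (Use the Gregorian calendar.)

August 18, 1842

August 1, 1842 is a Monday.
The first Thursday is therefore August 4 (3 days later).
The third Thursday is 4 + 2×7 = August 18.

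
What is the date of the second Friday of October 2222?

October 1, 2222 is a Tuesday.
The first Friday is therefore October 4 (3 days later).
The second Friday is 4 + 1×7 = October 11.

October 11, 2222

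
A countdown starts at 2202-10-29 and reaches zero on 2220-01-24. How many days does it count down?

Oct 29, 2202 → Oct 29, 2203: 365 days.
Oct 29, 2203 → Oct 29, 2204: 366 days (Feb 29, 2204 is in that span).
Oct 29, 2204 → Oct 29, 2205: 365 days.
Oct 29, 2205 → Oct 29, 2206: 365 days.
Oct 29, 2206 → Oct 29, 2207: 365 days.
Oct 29, 2207 → Oct 29, 2208: 366 days (Feb 29, 2208 is in that span).
Oct 29, 2208 → Oct 29, 2209: 365 days.
Oct 29, 2209 → Oct 29, 2210: 365 days.
Oct 29, 2210 → Oct 29, 2211: 365 days.
Oct 29, 2211 → Oct 29, 2212: 366 days (Feb 29, 2212 is in that span).
Oct 29, 2212 → Oct 29, 2213: 365 days.
Oct 29, 2213 → Oct 29, 2214: 365 days.
Oct 29, 2214 → Oct 29, 2215: 365 days.
Oct 29, 2215 → Oct 29, 2216: 366 days (Feb 29, 2216 is in that span).
Oct 29, 2216 → Oct 29, 2217: 365 days.
Oct 29, 2217 → Oct 29, 2218: 365 days.
Oct 29, 2218 → Oct 29, 2219: 365 days.
Oct 29, 2219 → Nov 29, 2219: 31 days (October has 31).
Nov 29, 2219 → Dec 29, 2219: 30 days (November has 30).
Dec 29, 2219 → Jan 24, 2220: 26 days.
Total: 6296 days.

6296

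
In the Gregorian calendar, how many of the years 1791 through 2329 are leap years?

Multiples of 4 in [1791,2329]: 135.
Of those, multiples of 100: 6 (not leap unless ÷400).
Multiples of 400: 1.
Leap years = 135 − 6 + 1 = 130.

130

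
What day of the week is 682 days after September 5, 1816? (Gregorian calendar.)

Sep 5, 1816 is a Thursday.
682 mod 7 = 3, so 682 days after a Thursday is Thursday + 3 = Sunday.

Sunday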